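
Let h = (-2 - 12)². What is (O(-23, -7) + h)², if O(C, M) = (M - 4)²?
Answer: 100489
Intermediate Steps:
h = 196 (h = (-14)² = 196)
O(C, M) = (-4 + M)²
(O(-23, -7) + h)² = ((-4 - 7)² + 196)² = ((-11)² + 196)² = (121 + 196)² = 317² = 100489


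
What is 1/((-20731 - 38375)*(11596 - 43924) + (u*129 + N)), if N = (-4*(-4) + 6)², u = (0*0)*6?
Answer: 1/1910779252 ≈ 5.2335e-10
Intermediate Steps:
u = 0 (u = 0*6 = 0)
N = 484 (N = (16 + 6)² = 22² = 484)
1/((-20731 - 38375)*(11596 - 43924) + (u*129 + N)) = 1/((-20731 - 38375)*(11596 - 43924) + (0*129 + 484)) = 1/(-59106*(-32328) + (0 + 484)) = 1/(1910778768 + 484) = 1/1910779252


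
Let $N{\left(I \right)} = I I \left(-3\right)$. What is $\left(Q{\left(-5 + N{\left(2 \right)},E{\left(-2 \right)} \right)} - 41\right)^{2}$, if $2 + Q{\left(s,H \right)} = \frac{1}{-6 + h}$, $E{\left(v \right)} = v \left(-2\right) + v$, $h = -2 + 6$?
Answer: $\frac{7569}{4} \approx 1892.3$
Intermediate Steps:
$h = 4$
$N{\left(I \right)} = - 3 I^{2}$ ($N{\left(I \right)} = I^{2} \left(-3\right) = - 3 I^{2}$)
$E{\left(v \right)} = - v$ ($E{\left(v \right)} = - 2 v + v = - v$)
$Q{\left(s,H \right)} = - \frac{5}{2}$ ($Q{\left(s,H \right)} = -2 + \frac{1}{-6 + 4} = -2 + \frac{1}{-2} = -2 - \frac{1}{2} = - \frac{5}{2}$)
$\left(Q{\left(-5 + N{\left(2 \right)},E{\left(-2 \right)} \right)} - 41\right)^{2} = \left(- \frac{5}{2} - 41\right)^{2} = \left(- \frac{87}{2}\right)^{2} = \frac{7569}{4}$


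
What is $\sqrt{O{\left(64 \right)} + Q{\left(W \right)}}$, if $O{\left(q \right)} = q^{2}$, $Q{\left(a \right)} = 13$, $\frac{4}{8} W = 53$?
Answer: $\sqrt{4109} \approx 64.101$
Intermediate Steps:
$W = 106$ ($W = 2 \cdot 53 = 106$)
$\sqrt{O{\left(64 \right)} + Q{\left(W \right)}} = \sqrt{64^{2} + 13} = \sqrt{4096 + 13} = \sqrt{4109}$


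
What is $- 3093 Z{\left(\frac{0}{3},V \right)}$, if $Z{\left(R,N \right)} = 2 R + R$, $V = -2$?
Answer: $0$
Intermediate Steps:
$Z{\left(R,N \right)} = 3 R$
$- 3093 Z{\left(\frac{0}{3},V \right)} = - 3093 \cdot 3 \cdot \frac{0}{3} = - 3093 \cdot 3 \cdot 0 \cdot \frac{1}{3} = - 3093 \cdot 3 \cdot 0 = \left(-3093\right) 0 = 0$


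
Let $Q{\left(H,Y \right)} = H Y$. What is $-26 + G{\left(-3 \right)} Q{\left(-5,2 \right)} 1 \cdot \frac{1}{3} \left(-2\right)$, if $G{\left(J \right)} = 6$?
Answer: $14$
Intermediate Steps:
$-26 + G{\left(-3 \right)} Q{\left(-5,2 \right)} 1 \cdot \frac{1}{3} \left(-2\right) = -26 + 6 \left(\left(-5\right) 2\right) 1 \cdot \frac{1}{3} \left(-2\right) = -26 + 6 \left(-10\right) 1 \cdot \frac{1}{3} \left(-2\right) = -26 + \left(-60\right) \frac{1}{3} \left(-2\right) = -26 - -40 = -26 + 40 = 14$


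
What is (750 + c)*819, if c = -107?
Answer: 526617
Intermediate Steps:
(750 + c)*819 = (750 - 107)*819 = 643*819 = 526617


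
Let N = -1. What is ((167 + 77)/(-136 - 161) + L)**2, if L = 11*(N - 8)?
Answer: 878944609/88209 ≈ 9964.3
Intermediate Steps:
L = -99 (L = 11*(-1 - 8) = 11*(-9) = -99)
((167 + 77)/(-136 - 161) + L)**2 = ((167 + 77)/(-136 - 161) - 99)**2 = (244/(-297) - 99)**2 = (244*(-1/297) - 99)**2 = (-244/297 - 99)**2 = (-29647/297)**2 = 878944609/88209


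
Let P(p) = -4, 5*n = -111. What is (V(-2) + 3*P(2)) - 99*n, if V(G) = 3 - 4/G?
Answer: 10954/5 ≈ 2190.8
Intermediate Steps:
n = -111/5 (n = (⅕)*(-111) = -111/5 ≈ -22.200)
V(G) = 3 - 4/G
(V(-2) + 3*P(2)) - 99*n = ((3 - 4/(-2)) + 3*(-4)) - 99*(-111/5) = ((3 - 4*(-½)) - 12) + 10989/5 = ((3 + 2) - 12) + 10989/5 = (5 - 12) + 10989/5 = -7 + 10989/5 = 10954/5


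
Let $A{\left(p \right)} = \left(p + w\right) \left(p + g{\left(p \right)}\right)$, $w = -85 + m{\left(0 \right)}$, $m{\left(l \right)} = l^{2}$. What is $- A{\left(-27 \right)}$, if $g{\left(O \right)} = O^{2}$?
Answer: $78624$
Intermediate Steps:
$w = -85$ ($w = -85 + 0^{2} = -85 + 0 = -85$)
$A{\left(p \right)} = \left(-85 + p\right) \left(p + p^{2}\right)$ ($A{\left(p \right)} = \left(p - 85\right) \left(p + p^{2}\right) = \left(-85 + p\right) \left(p + p^{2}\right)$)
$- A{\left(-27 \right)} = - \left(-27\right) \left(-85 + \left(-27\right)^{2} - -2268\right) = - \left(-27\right) \left(-85 + 729 + 2268\right) = - \left(-27\right) 2912 = \left(-1\right) \left(-78624\right) = 78624$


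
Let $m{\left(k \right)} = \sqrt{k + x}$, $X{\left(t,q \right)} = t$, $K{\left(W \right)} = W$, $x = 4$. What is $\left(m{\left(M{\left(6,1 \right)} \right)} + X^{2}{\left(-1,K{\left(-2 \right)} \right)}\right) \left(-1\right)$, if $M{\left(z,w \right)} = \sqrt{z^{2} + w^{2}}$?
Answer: $-1 - \sqrt{4 + \sqrt{37}} \approx -4.1753$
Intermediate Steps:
$M{\left(z,w \right)} = \sqrt{w^{2} + z^{2}}$
$m{\left(k \right)} = \sqrt{4 + k}$ ($m{\left(k \right)} = \sqrt{k + 4} = \sqrt{4 + k}$)
$\left(m{\left(M{\left(6,1 \right)} \right)} + X^{2}{\left(-1,K{\left(-2 \right)} \right)}\right) \left(-1\right) = \left(\sqrt{4 + \sqrt{1^{2} + 6^{2}}} + \left(-1\right)^{2}\right) \left(-1\right) = \left(\sqrt{4 + \sqrt{1 + 36}} + 1\right) \left(-1\right) = \left(\sqrt{4 + \sqrt{37}} + 1\right) \left(-1\right) = \left(1 + \sqrt{4 + \sqrt{37}}\right) \left(-1\right) = -1 - \sqrt{4 + \sqrt{37}}$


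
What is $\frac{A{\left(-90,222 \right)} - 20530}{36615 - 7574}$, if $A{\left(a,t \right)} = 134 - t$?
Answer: $- \frac{20618}{29041} \approx -0.70996$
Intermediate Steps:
$\frac{A{\left(-90,222 \right)} - 20530}{36615 - 7574} = \frac{\left(134 - 222\right) - 20530}{36615 - 7574} = \frac{\left(134 - 222\right) - 20530}{29041} = \left(-88 - 20530\right) \frac{1}{29041} = \left(-20618\right) \frac{1}{29041} = - \frac{20618}{29041}$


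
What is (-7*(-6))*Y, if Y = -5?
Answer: -210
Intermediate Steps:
(-7*(-6))*Y = -7*(-6)*(-5) = 42*(-5) = -210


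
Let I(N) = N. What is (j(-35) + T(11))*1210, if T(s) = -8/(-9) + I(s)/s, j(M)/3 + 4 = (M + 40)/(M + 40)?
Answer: -77440/9 ≈ -8604.4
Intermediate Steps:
j(M) = -9 (j(M) = -12 + 3*((M + 40)/(M + 40)) = -12 + 3*((40 + M)/(40 + M)) = -12 + 3*1 = -12 + 3 = -9)
T(s) = 17/9 (T(s) = -8/(-9) + s/s = -8*(-⅑) + 1 = 8/9 + 1 = 17/9)
(j(-35) + T(11))*1210 = (-9 + 17/9)*1210 = -64/9*1210 = -77440/9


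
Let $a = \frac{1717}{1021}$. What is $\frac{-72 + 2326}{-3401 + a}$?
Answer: $- \frac{1150667}{1735352} \approx -0.66307$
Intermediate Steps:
$a = \frac{1717}{1021}$ ($a = 1717 \cdot \frac{1}{1021} = \frac{1717}{1021} \approx 1.6817$)
$\frac{-72 + 2326}{-3401 + a} = \frac{-72 + 2326}{-3401 + \frac{1717}{1021}} = \frac{2254}{- \frac{3470704}{1021}} = 2254 \left(- \frac{1021}{3470704}\right) = - \frac{1150667}{1735352}$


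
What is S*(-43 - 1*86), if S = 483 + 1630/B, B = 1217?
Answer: -76037889/1217 ≈ -62480.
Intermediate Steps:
S = 589441/1217 (S = 483 + 1630/1217 = 589441/1217 ≈ 484.34)
S*(-43 - 1*86) = 589441*(-43 - 1*86)/1217 = 589441*(-43 - 86)/1217 = (589441/1217)*(-129) = -76037889/1217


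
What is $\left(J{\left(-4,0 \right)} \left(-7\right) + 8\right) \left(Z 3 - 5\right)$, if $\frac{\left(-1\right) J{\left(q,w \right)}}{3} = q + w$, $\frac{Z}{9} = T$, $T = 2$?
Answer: $-3724$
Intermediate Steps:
$Z = 18$ ($Z = 9 \cdot 2 = 18$)
$J{\left(q,w \right)} = - 3 q - 3 w$ ($J{\left(q,w \right)} = - 3 \left(q + w\right) = - 3 q - 3 w$)
$\left(J{\left(-4,0 \right)} \left(-7\right) + 8\right) \left(Z 3 - 5\right) = \left(\left(\left(-3\right) \left(-4\right) - 0\right) \left(-7\right) + 8\right) \left(18 \cdot 3 - 5\right) = \left(\left(12 + 0\right) \left(-7\right) + 8\right) \left(54 - 5\right) = \left(12 \left(-7\right) + 8\right) 49 = \left(-84 + 8\right) 49 = \left(-76\right) 49 = -3724$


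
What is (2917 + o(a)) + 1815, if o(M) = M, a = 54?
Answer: 4786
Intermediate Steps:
(2917 + o(a)) + 1815 = (2917 + 54) + 1815 = 2971 + 1815 = 4786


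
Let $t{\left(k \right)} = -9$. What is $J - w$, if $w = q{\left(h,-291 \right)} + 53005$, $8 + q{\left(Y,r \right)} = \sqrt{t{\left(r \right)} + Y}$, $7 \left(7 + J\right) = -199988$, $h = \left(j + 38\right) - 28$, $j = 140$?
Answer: $- \frac{571016}{7} - \sqrt{141} \approx -81586.0$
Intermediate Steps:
$h = 150$ ($h = \left(140 + 38\right) - 28 = 178 - 28 = 150$)
$J = - \frac{200037}{7}$ ($J = -7 + \frac{1}{7} \left(-199988\right) = -7 - \frac{199988}{7} = - \frac{200037}{7} \approx -28577.0$)
$q{\left(Y,r \right)} = -8 + \sqrt{-9 + Y}$
$w = 52997 + \sqrt{141}$ ($w = \left(-8 + \sqrt{-9 + 150}\right) + 53005 = \left(-8 + \sqrt{141}\right) + 53005 = 52997 + \sqrt{141} \approx 53009.0$)
$J - w = - \frac{200037}{7} - \left(52997 + \sqrt{141}\right) = - \frac{571016}{7} - \sqrt{141}$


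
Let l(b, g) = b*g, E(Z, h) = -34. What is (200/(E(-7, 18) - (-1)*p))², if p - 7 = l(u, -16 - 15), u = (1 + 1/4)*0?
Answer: 40000/729 ≈ 54.870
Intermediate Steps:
u = 0 (u = (1 + 1*(¼))*0 = (1 + ¼)*0 = (5/4)*0 = 0)
p = 7 (p = 7 + 0*(-16 - 15) = 7 + 0*(-31) = 7 + 0 = 7)
(200/(E(-7, 18) - (-1)*p))² = (200/(-34 - (-1)*7))² = (200/(-34 - 1*(-7)))² = (200/(-34 + 7))² = (200/(-27))² = (200*(-1/27))² = (-200/27)² = 40000/729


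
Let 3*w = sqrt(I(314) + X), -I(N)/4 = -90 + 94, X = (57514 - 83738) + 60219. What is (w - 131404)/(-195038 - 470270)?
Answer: 4693/23761 - sqrt(33979)/1995924 ≈ 0.19742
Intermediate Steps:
X = 33995 (X = -26224 + 60219 = 33995)
I(N) = -16 (I(N) = -4*(-90 + 94) = -4*4 = -16)
w = sqrt(33979)/3 (w = sqrt(-16 + 33995)/3 = sqrt(33979)/3 ≈ 61.445)
(w - 131404)/(-195038 - 470270) = (sqrt(33979)/3 - 131404)/(-195038 - 470270) = (-131404 + sqrt(33979)/3)/(-665308) = (-131404 + sqrt(33979)/3)*(-1/665308) = 4693/23761 - sqrt(33979)/1995924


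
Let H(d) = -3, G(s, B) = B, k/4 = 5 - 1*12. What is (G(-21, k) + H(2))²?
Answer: 961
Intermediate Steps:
k = -28 (k = 4*(5 - 1*12) = 4*(5 - 12) = 4*(-7) = -28)
(G(-21, k) + H(2))² = (-28 - 3)² = (-31)² = 961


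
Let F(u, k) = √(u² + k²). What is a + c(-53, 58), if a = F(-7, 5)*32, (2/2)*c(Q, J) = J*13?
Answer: 754 + 32*√74 ≈ 1029.3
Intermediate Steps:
c(Q, J) = 13*J (c(Q, J) = J*13 = 13*J)
F(u, k) = √(k² + u²)
a = 32*√74 (a = √(5² + (-7)²)*32 = √(25 + 49)*32 = √74*32 = 32*√74 ≈ 275.27)
a + c(-53, 58) = 32*√74 + 13*58 = 32*√74 + 754 = 754 + 32*√74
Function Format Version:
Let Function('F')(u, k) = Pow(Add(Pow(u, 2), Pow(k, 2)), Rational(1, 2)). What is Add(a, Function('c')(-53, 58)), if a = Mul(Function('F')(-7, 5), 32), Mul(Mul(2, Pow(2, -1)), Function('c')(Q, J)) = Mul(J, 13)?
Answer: Add(754, Mul(32, Pow(74, Rational(1, 2)))) ≈ 1029.3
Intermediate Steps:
Function('c')(Q, J) = Mul(13, J) (Function('c')(Q, J) = Mul(J, 13) = Mul(13, J))
Function('F')(u, k) = Pow(Add(Pow(k, 2), Pow(u, 2)), Rational(1, 2))
a = Mul(32, Pow(74, Rational(1, 2))) (a = Mul(Pow(Add(Pow(5, 2), Pow(-7, 2)), Rational(1, 2)), 32) = Mul(Pow(Add(25, 49), Rational(1, 2)), 32) = Mul(Pow(74, Rational(1, 2)), 32) = Mul(32, Pow(74, Rational(1, 2))) ≈ 275.27)
Add(a, Function('c')(-53, 58)) = Add(Mul(32, Pow(74, Rational(1, 2))), Mul(13, 58)) = Add(Mul(32, Pow(74, Rational(1, 2))), 754) = Add(754, Mul(32, Pow(74, Rational(1, 2))))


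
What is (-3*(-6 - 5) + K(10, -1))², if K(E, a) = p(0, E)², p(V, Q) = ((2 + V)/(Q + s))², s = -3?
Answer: 6280404001/5764801 ≈ 1089.4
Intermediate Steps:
p(V, Q) = (2 + V)²/(-3 + Q)² (p(V, Q) = ((2 + V)/(Q - 3))² = ((2 + V)/(-3 + Q))² = (2 + V)²/(-3 + Q)²)
K(E, a) = 16/(-3 + E)⁴ (K(E, a) = ((2 + 0)²/(-3 + E)²)² = (2²/(-3 + E)²)² = (4/(-3 + E)²)² = 16/(-3 + E)⁴)
(-3*(-6 - 5) + K(10, -1))² = (-3*(-6 - 5) + 16/(-3 + 10)⁴)² = (-3*(-11) + 16/7⁴)² = (33 + 16*(1/2401))² = (33 + 16/2401)² = (79249/2401)² = 6280404001/5764801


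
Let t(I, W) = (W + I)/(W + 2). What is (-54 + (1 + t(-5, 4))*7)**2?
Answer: 83521/36 ≈ 2320.0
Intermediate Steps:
t(I, W) = (I + W)/(2 + W)
(-54 + (1 + t(-5, 4))*7)**2 = (-54 + (1 + (-5 + 4)/(2 + 4))*7)**2 = (-54 + (1 - 1/6)*7)**2 = (-54 + (5/6)*7)**2 = (-54 + 35/6)**2 = (-289/6)**2 = 83521/36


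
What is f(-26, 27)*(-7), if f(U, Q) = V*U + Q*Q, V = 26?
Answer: -371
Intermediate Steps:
f(U, Q) = Q**2 + 26*U (f(U, Q) = 26*U + Q*Q = 26*U + Q**2 = Q**2 + 26*U)
f(-26, 27)*(-7) = (27**2 + 26*(-26))*(-7) = (729 - 676)*(-7) = 53*(-7) = -371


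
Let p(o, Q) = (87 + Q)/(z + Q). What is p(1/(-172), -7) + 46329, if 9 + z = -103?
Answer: 5513071/119 ≈ 46328.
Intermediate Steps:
z = -112 (z = -9 - 103 = -112)
p(o, Q) = (87 + Q)/(-112 + Q)
p(1/(-172), -7) + 46329 = (87 - 7)/(-112 - 7) + 46329 = 80/(-119) + 46329 = -1/119*80 + 46329 = -80/119 + 46329 = 5513071/119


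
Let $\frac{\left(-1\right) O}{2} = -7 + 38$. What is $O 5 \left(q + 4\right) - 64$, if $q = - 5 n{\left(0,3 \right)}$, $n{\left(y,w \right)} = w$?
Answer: $3346$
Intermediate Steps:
$q = -15$ ($q = \left(-5\right) 3 = -15$)
$O = -62$ ($O = - 2 \left(-7 + 38\right) = \left(-2\right) 31 = -62$)
$O 5 \left(q + 4\right) - 64 = - 62 \cdot 5 \left(-15 + 4\right) - 64 = - 62 \cdot 5 \left(-11\right) - 64 = \left(-62\right) \left(-55\right) - 64 = 3410 - 64 = 3346$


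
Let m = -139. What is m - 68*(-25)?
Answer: 1561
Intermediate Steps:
m - 68*(-25) = -139 - 68*(-25) = -139 + 1700 = 1561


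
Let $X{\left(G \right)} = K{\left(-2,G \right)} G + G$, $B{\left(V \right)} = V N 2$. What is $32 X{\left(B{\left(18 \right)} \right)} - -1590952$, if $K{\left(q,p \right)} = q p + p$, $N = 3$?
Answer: $1221160$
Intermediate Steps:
$K{\left(q,p \right)} = p + p q$ ($K{\left(q,p \right)} = p q + p = p + p q$)
$B{\left(V \right)} = 6 V$ ($B{\left(V \right)} = V 3 \cdot 2 = 3 V 2 = 6 V$)
$X{\left(G \right)} = G - G^{2}$ ($X{\left(G \right)} = G \left(1 - 2\right) G + G = G \left(-1\right) G + G = - G G + G = - G^{2} + G = G - G^{2}$)
$32 X{\left(B{\left(18 \right)} \right)} - -1590952 = 32 \cdot 6 \cdot 18 \left(1 - 6 \cdot 18\right) - -1590952 = 32 \cdot 108 \left(1 - 108\right) + 1590952 = 32 \cdot 108 \left(-107\right) + 1590952 = 32 \left(-11556\right) + 1590952 = -369792 + 1590952 = 1221160$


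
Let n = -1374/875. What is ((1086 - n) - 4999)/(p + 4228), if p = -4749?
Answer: 3422501/455875 ≈ 7.5075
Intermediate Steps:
n = -1374/875 (n = -1374*1/875 = -1374/875 ≈ -1.5703)
((1086 - n) - 4999)/(p + 4228) = ((1086 - 1*(-1374/875)) - 4999)/(-4749 + 4228) = ((1086 + 1374/875) - 4999)/(-521) = (951624/875 - 4999)*(-1/521) = -3422501/875*(-1/521) = 3422501/455875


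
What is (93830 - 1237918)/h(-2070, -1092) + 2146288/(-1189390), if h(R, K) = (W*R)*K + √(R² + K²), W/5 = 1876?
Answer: -13401707391582165369405544/7426487095630287638550445 + 572044*√152149/37463676820707863553 ≈ -1.8046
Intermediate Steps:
W = 9380 (W = 5*1876 = 9380)
h(R, K) = √(K² + R²) + 9380*K*R (h(R, K) = (9380*R)*K + √(R² + K²) = 9380*K*R + √(K² + R²) = √(K² + R²) + 9380*K*R)
(93830 - 1237918)/h(-2070, -1092) + 2146288/(-1189390) = (93830 - 1237918)/(√((-1092)² + (-2070)²) + 9380*(-1092)*(-2070)) + 2146288/(-1189390) = -1144088/(√(1192464 + 4284900) + 21202927200) + 2146288*(-1/1189390) = -1144088/(√5477364 + 21202927200) - 1073144/594695 = -1144088/(6*√152149 + 21202927200) - 1073144/594695 = -1144088/(21202927200 + 6*√152149) - 1073144/594695 = -1073144/594695 - 1144088/(21202927200 + 6*√152149)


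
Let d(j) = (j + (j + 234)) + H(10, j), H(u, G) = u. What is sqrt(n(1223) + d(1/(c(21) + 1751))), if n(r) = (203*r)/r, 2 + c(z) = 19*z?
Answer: sqrt(515604846)/1074 ≈ 21.142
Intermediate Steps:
c(z) = -2 + 19*z
d(j) = 244 + 2*j (d(j) = (j + (j + 234)) + 10 = (j + (234 + j)) + 10 = (234 + 2*j) + 10 = 244 + 2*j)
n(r) = 203
sqrt(n(1223) + d(1/(c(21) + 1751))) = sqrt(203 + (244 + 2/((-2 + 19*21) + 1751))) = sqrt(203 + (244 + 2/((-2 + 399) + 1751))) = sqrt(203 + (244 + 2/(397 + 1751))) = sqrt(203 + (244 + 2/2148)) = sqrt(203 + (244 + 2*(1/2148))) = sqrt(203 + (244 + 1/1074)) = sqrt(203 + 262057/1074) = sqrt(480079/1074) = sqrt(515604846)/1074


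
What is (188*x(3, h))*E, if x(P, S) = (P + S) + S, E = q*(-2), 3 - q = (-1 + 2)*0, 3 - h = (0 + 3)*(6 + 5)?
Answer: 64296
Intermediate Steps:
h = -30 (h = 3 - (0 + 3)*(6 + 5) = 3 - 3*11 = 3 - 1*33 = 3 - 33 = -30)
q = 3 (q = 3 - (-1 + 2)*0 = 3 - 0 = 3 - 1*0 = 3 + 0 = 3)
E = -6 (E = 3*(-2) = -6)
x(P, S) = P + 2*S
(188*x(3, h))*E = (188*(3 + 2*(-30)))*(-6) = (188*(3 - 60))*(-6) = (188*(-57))*(-6) = -10716*(-6) = 64296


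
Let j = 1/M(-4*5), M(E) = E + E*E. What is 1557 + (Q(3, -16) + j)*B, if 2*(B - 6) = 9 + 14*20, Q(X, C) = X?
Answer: 1526761/760 ≈ 2008.9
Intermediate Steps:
B = 301/2 (B = 6 + (9 + 14*20)/2 = 6 + (9 + 280)/2 = 6 + (½)*289 = 6 + 289/2 = 301/2 ≈ 150.50)
M(E) = E + E²
j = 1/380 (j = 1/((-4*5)*(1 - 4*5)) = 1/(-20*(1 - 20)) = 1/(-20*(-19)) = 1/380 ≈ 0.0026316)
1557 + (Q(3, -16) + j)*B = 1557 + (3 + 1/380)*(301/2) = 1557 + (1141/380)*(301/2) = 1557 + 343441/760 = 1526761/760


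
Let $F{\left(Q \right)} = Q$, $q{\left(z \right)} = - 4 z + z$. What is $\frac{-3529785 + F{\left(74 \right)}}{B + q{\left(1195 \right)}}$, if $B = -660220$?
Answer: $\frac{3529711}{663805} \approx 5.3174$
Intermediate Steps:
$q{\left(z \right)} = - 3 z$
$\frac{-3529785 + F{\left(74 \right)}}{B + q{\left(1195 \right)}} = \frac{-3529785 + 74}{-660220 - 3585} = - \frac{3529711}{-660220 - 3585} = - \frac{3529711}{-663805} = \left(-3529711\right) \left(- \frac{1}{663805}\right) = \frac{3529711}{663805}$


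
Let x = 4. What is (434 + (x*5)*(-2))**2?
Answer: 155236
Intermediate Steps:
(434 + (x*5)*(-2))**2 = (434 + (4*5)*(-2))**2 = (434 + 20*(-2))**2 = (434 - 40)**2 = 394**2 = 155236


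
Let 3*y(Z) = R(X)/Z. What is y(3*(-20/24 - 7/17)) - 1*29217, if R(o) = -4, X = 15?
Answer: -11131541/381 ≈ -29217.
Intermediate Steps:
y(Z) = -4/(3*Z) (y(Z) = (-4/Z)/3 = -4/(3*Z))
y(3*(-20/24 - 7/17)) - 1*29217 = -4*1/(3*(-20/24 - 7/17))/3 - 1*29217 = -4*1/(3*(-20*1/24 - 7*1/17))/3 - 29217 = -4*1/(3*(-⅚ - 7/17))/3 - 29217 = -4/(3*(3*(-127/102))) - 29217 = -4/(3*(-127/34)) - 29217 = -4/3*(-34/127) - 29217 = 136/381 - 29217 = -11131541/381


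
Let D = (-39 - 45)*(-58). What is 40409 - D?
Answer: 35537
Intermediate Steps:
D = 4872 (D = -84*(-58) = 4872)
40409 - D = 40409 - 1*4872 = 40409 - 4872 = 35537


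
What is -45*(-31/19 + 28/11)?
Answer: -8595/209 ≈ -41.124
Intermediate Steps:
-45*(-31/19 + 28/11) = -45*191/209 = -8595/209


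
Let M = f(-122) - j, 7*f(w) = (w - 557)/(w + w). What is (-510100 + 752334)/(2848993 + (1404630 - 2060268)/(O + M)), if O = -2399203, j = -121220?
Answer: 134640380404670/1583549543176387 ≈ 0.085024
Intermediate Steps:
f(w) = (-557 + w)/(14*w) (f(w) = ((w - 557)/(w + w))/7 = ((-557 + w)/((2*w)))/7 = ((-557 + w)*(1/(2*w)))/7 = ((-557 + w)/(2*w))/7 = (-557 + w)/(14*w))
M = 29577777/244 (M = (1/14)*(-557 - 122)/(-122) - 1*(-121220) = (1/14)*(-1/122)*(-679) + 121220 = 97/244 + 121220 = 29577777/244 ≈ 1.2122e+5)
(-510100 + 752334)/(2848993 + (1404630 - 2060268)/(O + M)) = (-510100 + 752334)/(2848993 + (1404630 - 2060268)/(-2399203 + 29577777/244)) = 242234/(2848993 - 655638/(-555827755/244)) = 242234/(2848993 - 655638*(-244/555827755)) = 242234/(2848993 + 159975672/555827755) = 242234/(1583549543176387/555827755) = 242234*(555827755/1583549543176387) = 134640380404670/1583549543176387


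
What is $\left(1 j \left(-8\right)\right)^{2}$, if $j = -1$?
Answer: $64$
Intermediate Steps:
$\left(1 j \left(-8\right)\right)^{2} = \left(1 \left(-1\right) \left(-8\right)\right)^{2} = \left(\left(-1\right) \left(-8\right)\right)^{2} = 8^{2} = 64$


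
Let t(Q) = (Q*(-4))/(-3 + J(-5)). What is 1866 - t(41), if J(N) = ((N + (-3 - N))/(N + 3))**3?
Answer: 6910/3 ≈ 2303.3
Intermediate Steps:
J(N) = -27/(3 + N)**3 (J(N) = (-3/(3 + N))**3 = -27/(3 + N)**3)
t(Q) = -32*Q/3 (t(Q) = (Q*(-4))/(-3 - 27/(3 - 5)**3) = (-4*Q)/(-3 - 27/(-2)**3) = (-4*Q)/(-3 - 27*(-1/8)) = (-4*Q)/(-3 + 27/8) = (-4*Q)/(3/8) = -4*Q*(8/3) = -32*Q/3)
1866 - t(41) = 1866 - (-32)*41/3 = 1866 - 1*(-1312/3) = 1866 + 1312/3 = 6910/3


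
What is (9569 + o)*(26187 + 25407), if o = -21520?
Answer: -616599894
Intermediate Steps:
(9569 + o)*(26187 + 25407) = (9569 - 21520)*(26187 + 25407) = -11951*51594 = -616599894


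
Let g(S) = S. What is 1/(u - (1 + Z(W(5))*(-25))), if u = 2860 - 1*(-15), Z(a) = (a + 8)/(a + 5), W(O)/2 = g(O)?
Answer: 1/2904 ≈ 0.00034435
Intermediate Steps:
W(O) = 2*O
Z(a) = (8 + a)/(5 + a)
u = 2875 (u = 2860 + 15 = 2875)
1/(u - (1 + Z(W(5))*(-25))) = 1/(2875 - (1 + ((8 + 2*5)/(5 + 2*5))*(-25))) = 1/(2875 - (1 + ((8 + 10)/(5 + 10))*(-25))) = 1/(2875 - (1 + (18/15)*(-25))) = 1/(2875 - (1 + ((1/15)*18)*(-25))) = 1/(2875 - (1 + (6/5)*(-25))) = 1/(2875 - (1 - 30)) = 1/(2875 - 1*(-29)) = 1/(2875 + 29) = 1/2904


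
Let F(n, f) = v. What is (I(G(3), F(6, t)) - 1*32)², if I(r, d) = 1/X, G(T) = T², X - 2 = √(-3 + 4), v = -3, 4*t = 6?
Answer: 9025/9 ≈ 1002.8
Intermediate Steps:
t = 3/2 (t = (¼)*6 = 3/2 ≈ 1.5000)
F(n, f) = -3
X = 3 (X = 2 + √(-3 + 4) = 2 + √1 = 2 + 1 = 3)
I(r, d) = ⅓ (I(r, d) = 1/3 = ⅓)
(I(G(3), F(6, t)) - 1*32)² = (⅓ - 1*32)² = (⅓ - 32)² = (-95/3)² = 9025/9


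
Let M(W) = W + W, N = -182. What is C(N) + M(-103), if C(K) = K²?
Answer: 32918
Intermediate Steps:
M(W) = 2*W
C(N) + M(-103) = (-182)² + 2*(-103) = 33124 - 206 = 32918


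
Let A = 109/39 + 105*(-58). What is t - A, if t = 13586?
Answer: 767255/39 ≈ 19673.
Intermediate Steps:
A = -237401/39 (A = 109*(1/39) - 6090 = 109/39 - 6090 = -237401/39 ≈ -6087.2)
t - A = 13586 - 1*(-237401/39) = 13586 + 237401/39 = 767255/39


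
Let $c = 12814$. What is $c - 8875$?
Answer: $3939$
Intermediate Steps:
$c - 8875 = 12814 - 8875 = 3939$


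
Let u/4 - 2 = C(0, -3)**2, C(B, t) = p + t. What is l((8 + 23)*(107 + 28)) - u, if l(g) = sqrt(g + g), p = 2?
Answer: -12 + 3*sqrt(930) ≈ 79.488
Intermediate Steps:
C(B, t) = 2 + t
l(g) = sqrt(2)*sqrt(g) (l(g) = sqrt(2*g) = sqrt(2)*sqrt(g))
u = 12 (u = 8 + 4*(2 - 3)**2 = 8 + 4*(-1)**2 = 8 + 4*1 = 8 + 4 = 12)
l((8 + 23)*(107 + 28)) - u = sqrt(2)*sqrt((8 + 23)*(107 + 28)) - 1*12 = sqrt(2)*sqrt(31*135) - 12 = sqrt(2)*sqrt(4185) - 12 = sqrt(2)*(3*sqrt(465)) - 12 = 3*sqrt(930) - 12 = -12 + 3*sqrt(930)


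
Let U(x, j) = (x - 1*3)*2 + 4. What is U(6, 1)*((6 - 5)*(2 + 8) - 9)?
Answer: 10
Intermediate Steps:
U(x, j) = -2 + 2*x (U(x, j) = (x - 3)*2 + 4 = (-3 + x)*2 + 4 = (-6 + 2*x) + 4 = -2 + 2*x)
U(6, 1)*((6 - 5)*(2 + 8) - 9) = (-2 + 2*6)*((6 - 5)*(2 + 8) - 9) = (-2 + 12)*(1*10 - 9) = 10*(10 - 9) = 10*1 = 10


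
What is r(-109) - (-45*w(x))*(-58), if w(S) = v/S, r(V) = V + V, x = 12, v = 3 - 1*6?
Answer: 869/2 ≈ 434.50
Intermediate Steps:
v = -3 (v = 3 - 6 = -3)
r(V) = 2*V
w(S) = -3/S
r(-109) - (-45*w(x))*(-58) = 2*(-109) - (-(-135)/12)*(-58) = -218 - (-(-135)/12)*(-58) = -218 - (-45*(-1/4))*(-58) = -218 - 45*(-58)/4 = -218 - 1*(-1305/2) = -218 + 1305/2 = 869/2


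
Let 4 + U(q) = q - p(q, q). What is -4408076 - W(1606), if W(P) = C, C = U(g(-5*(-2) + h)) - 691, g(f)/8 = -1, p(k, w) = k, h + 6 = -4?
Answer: -4407381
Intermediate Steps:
h = -10 (h = -6 - 4 = -10)
g(f) = -8 (g(f) = 8*(-1) = -8)
U(q) = -4 (U(q) = -4 + (q - q) = -4 + 0 = -4)
C = -695 (C = -4 - 691 = -695)
W(P) = -695
-4408076 - W(1606) = -4408076 - 1*(-695) = -4408076 + 695 = -4407381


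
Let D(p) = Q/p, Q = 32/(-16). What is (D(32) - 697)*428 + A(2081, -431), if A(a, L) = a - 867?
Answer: -1188515/4 ≈ -2.9713e+5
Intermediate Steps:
Q = -2 (Q = 32*(-1/16) = -2)
D(p) = -2/p
A(a, L) = -867 + a
(D(32) - 697)*428 + A(2081, -431) = (-2/32 - 697)*428 + (-867 + 2081) = (-2*1/32 - 697)*428 + 1214 = (-1/16 - 697)*428 + 1214 = -11153/16*428 + 1214 = -1193371/4 + 1214 = -1188515/4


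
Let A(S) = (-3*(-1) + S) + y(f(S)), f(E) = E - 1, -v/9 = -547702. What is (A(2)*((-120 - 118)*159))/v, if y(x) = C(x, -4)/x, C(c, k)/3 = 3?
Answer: -1666/15501 ≈ -0.10748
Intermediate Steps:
C(c, k) = 9 (C(c, k) = 3*3 = 9)
v = 4929318 (v = -9*(-547702) = 4929318)
f(E) = -1 + E
y(x) = 9/x
A(S) = 3 + S + 9/(-1 + S) (A(S) = (-3*(-1) + S) + 9/(-1 + S) = (3 + S) + 9/(-1 + S) = 3 + S + 9/(-1 + S))
(A(2)*((-120 - 118)*159))/v = (((9 + (-1 + 2)*(3 + 2))/(-1 + 2))*((-120 - 118)*159))/4929318 = (((9 + 1*5)/1)*(-238*159))*(1/4929318) = ((1*(9 + 5))*(-37842))*(1/4929318) = ((1*14)*(-37842))*(1/4929318) = (14*(-37842))*(1/4929318) = -529788*1/4929318 = -1666/15501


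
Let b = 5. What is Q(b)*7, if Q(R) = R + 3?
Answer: 56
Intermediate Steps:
Q(R) = 3 + R
Q(b)*7 = (3 + 5)*7 = 8*7 = 56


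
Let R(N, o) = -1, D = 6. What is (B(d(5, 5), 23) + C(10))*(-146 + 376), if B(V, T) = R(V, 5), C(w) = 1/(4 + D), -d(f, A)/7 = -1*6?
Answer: -207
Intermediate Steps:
d(f, A) = 42 (d(f, A) = -(-7)*6 = -7*(-6) = 42)
C(w) = ⅒ (C(w) = 1/(4 + 6) = 1/10 = ⅒)
B(V, T) = -1
(B(d(5, 5), 23) + C(10))*(-146 + 376) = (-1 + ⅒)*(-146 + 376) = -9/10*230 = -207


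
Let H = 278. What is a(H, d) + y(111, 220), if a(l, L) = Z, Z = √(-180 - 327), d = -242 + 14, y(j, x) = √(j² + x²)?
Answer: √60721 + 13*I*√3 ≈ 246.42 + 22.517*I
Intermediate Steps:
d = -228
Z = 13*I*√3 (Z = √(-507) = 13*I*√3 ≈ 22.517*I)
a(l, L) = 13*I*√3
a(H, d) + y(111, 220) = 13*I*√3 + √(111² + 220²) = 13*I*√3 + √(12321 + 48400) = 13*I*√3 + √60721 = √60721 + 13*I*√3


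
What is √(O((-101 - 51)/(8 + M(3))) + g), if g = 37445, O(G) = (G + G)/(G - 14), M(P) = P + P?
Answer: √283427817/87 ≈ 193.51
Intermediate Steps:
M(P) = 2*P
O(G) = 2*G/(-14 + G) (O(G) = (2*G)/(-14 + G) = 2*G/(-14 + G))
√(O((-101 - 51)/(8 + M(3))) + g) = √(2*((-101 - 51)/(8 + 2*3))/(-14 + (-101 - 51)/(8 + 2*3)) + 37445) = √(2*(-152/(8 + 6))/(-14 - 152/(8 + 6)) + 37445) = √(2*(-152/14)/(-14 - 152/14) + 37445) = √(2*(-152*1/14)/(-14 - 152*1/14) + 37445) = √(2*(-76/7)/(-14 - 76/7) + 37445) = √(2*(-76/7)/(-174/7) + 37445) = √(2*(-76/7)*(-7/174) + 37445) = √(76/87 + 37445) = √(3257791/87) = √283427817/87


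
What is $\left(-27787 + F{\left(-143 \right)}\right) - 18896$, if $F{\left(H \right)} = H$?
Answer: $-46826$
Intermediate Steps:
$\left(-27787 + F{\left(-143 \right)}\right) - 18896 = \left(-27787 - 143\right) - 18896 = -27930 - 18896 = -46826$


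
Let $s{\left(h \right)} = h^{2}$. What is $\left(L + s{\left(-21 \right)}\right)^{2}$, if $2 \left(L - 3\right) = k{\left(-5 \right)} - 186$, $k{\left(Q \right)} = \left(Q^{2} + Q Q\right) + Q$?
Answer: $\frac{558009}{4} \approx 1.395 \cdot 10^{5}$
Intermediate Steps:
$k{\left(Q \right)} = Q + 2 Q^{2}$ ($k{\left(Q \right)} = \left(Q^{2} + Q^{2}\right) + Q = 2 Q^{2} + Q = Q + 2 Q^{2}$)
$L = - \frac{135}{2}$ ($L = 3 + \frac{- 5 \left(1 + 2 \left(-5\right)\right) - 186}{2} = 3 + \frac{- 5 \left(1 - 10\right) - 186}{2} = 3 + \frac{\left(-5\right) \left(-9\right) - 186}{2} = 3 + \frac{45 - 186}{2} = 3 + \frac{1}{2} \left(-141\right) = 3 - \frac{141}{2} = - \frac{135}{2} \approx -67.5$)
$\left(L + s{\left(-21 \right)}\right)^{2} = \left(- \frac{135}{2} + \left(-21\right)^{2}\right)^{2} = \left(- \frac{135}{2} + 441\right)^{2} = \left(\frac{747}{2}\right)^{2} = \frac{558009}{4}$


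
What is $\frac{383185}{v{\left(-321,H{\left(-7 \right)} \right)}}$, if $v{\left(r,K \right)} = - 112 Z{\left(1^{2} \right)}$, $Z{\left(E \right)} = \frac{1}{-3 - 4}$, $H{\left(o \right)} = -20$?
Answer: $\frac{383185}{16} \approx 23949.0$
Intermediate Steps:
$Z{\left(E \right)} = - \frac{1}{7}$ ($Z{\left(E \right)} = \frac{1}{-7} = - \frac{1}{7}$)
$v{\left(r,K \right)} = 16$ ($v{\left(r,K \right)} = \left(-112\right) \left(- \frac{1}{7}\right) = 16$)
$\frac{383185}{v{\left(-321,H{\left(-7 \right)} \right)}} = \frac{383185}{16}$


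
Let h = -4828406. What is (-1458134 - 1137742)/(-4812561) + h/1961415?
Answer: -672052158638/349608493845 ≈ -1.9223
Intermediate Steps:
(-1458134 - 1137742)/(-4812561) + h/1961415 = (-1458134 - 1137742)/(-4812561) - 4828406/1961415 = -2595876*(-1/4812561) - 4828406*1/1961415 = 865292/1604187 - 4828406/1961415 = -672052158638/349608493845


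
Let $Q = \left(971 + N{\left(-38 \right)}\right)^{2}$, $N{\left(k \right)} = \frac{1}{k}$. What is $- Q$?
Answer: $- \frac{1361388609}{1444} \approx -9.4279 \cdot 10^{5}$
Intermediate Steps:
$Q = \frac{1361388609}{1444}$ ($Q = \left(971 + \frac{1}{-38}\right)^{2} = \left(971 - \frac{1}{38}\right)^{2} = \left(\frac{36897}{38}\right)^{2} = \frac{1361388609}{1444} \approx 9.4279 \cdot 10^{5}$)
$- Q = \left(-1\right) \frac{1361388609}{1444} = - \frac{1361388609}{1444}$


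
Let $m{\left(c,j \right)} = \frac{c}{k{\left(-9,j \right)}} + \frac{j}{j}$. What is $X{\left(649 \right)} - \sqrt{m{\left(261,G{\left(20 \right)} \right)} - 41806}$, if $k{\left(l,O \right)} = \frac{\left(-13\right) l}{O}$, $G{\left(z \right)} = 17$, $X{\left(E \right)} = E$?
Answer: $649 - \frac{2 i \sqrt{1764659}}{13} \approx 649.0 - 204.37 i$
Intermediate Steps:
$k{\left(l,O \right)} = - \frac{13 l}{O}$
$m{\left(c,j \right)} = 1 + \frac{c j}{117}$ ($m{\left(c,j \right)} = \frac{c}{\left(-13\right) \left(-9\right) \frac{1}{j}} + \frac{j}{j} = \frac{c}{117 \frac{1}{j}} + 1 = c \frac{j}{117} + 1 = \frac{c j}{117} + 1 = 1 + \frac{c j}{117}$)
$X{\left(649 \right)} - \sqrt{m{\left(261,G{\left(20 \right)} \right)} - 41806} = 649 - \sqrt{\left(1 + \frac{1}{117} \cdot 261 \cdot 17\right) - 41806} = 649 - \sqrt{\left(1 + \frac{493}{13}\right) - 41806} = 649 - \sqrt{\frac{506}{13} - 41806} = 649 - \sqrt{- \frac{542972}{13}} = 649 - \frac{2 i \sqrt{1764659}}{13}$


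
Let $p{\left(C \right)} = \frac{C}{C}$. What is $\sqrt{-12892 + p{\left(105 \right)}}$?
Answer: $i \sqrt{12891} \approx 113.54 i$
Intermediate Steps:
$p{\left(C \right)} = 1$
$\sqrt{-12892 + p{\left(105 \right)}} = \sqrt{-12892 + 1} = \sqrt{-12891} = i \sqrt{12891}$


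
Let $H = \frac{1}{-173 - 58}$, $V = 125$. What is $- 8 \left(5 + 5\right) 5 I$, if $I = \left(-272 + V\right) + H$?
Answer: $\frac{13583200}{231} \approx 58802.0$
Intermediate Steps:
$H = - \frac{1}{231}$ ($H = \frac{1}{-231} = - \frac{1}{231} \approx -0.004329$)
$I = - \frac{33958}{231}$ ($I = \left(-272 + 125\right) - \frac{1}{231} = -147 - \frac{1}{231} = - \frac{33958}{231} \approx -147.0$)
$- 8 \left(5 + 5\right) 5 I = - 8 \left(5 + 5\right) 5 \left(- \frac{33958}{231}\right) = - 8 \cdot 10 \cdot 5 \left(- \frac{33958}{231}\right) = \left(-8\right) 50 \left(- \frac{33958}{231}\right) = \left(-400\right) \left(- \frac{33958}{231}\right) = \frac{13583200}{231}$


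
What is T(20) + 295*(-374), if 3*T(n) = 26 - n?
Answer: -110328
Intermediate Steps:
T(n) = 26/3 - n/3 (T(n) = (26 - n)/3 = 26/3 - n/3)
T(20) + 295*(-374) = (26/3 - 1/3*20) + 295*(-374) = (26/3 - 20/3) - 110330 = 2 - 110330 = -110328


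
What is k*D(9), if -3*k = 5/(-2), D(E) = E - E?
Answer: 0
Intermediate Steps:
D(E) = 0
k = ⅚ (k = -5/(3*(-2)) = -5*(-1)/(3*2) = -⅓*(-5/2) = ⅚ ≈ 0.83333)
k*D(9) = (⅚)*0 = 0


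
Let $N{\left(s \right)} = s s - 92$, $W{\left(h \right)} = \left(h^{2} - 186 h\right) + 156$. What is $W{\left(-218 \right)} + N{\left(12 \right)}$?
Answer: $88280$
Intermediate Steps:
$W{\left(h \right)} = 156 + h^{2} - 186 h$
$N{\left(s \right)} = -92 + s^{2}$ ($N{\left(s \right)} = s^{2} - 92 = -92 + s^{2}$)
$W{\left(-218 \right)} + N{\left(12 \right)} = \left(156 + \left(-218\right)^{2} - -40548\right) - \left(92 - 12^{2}\right) = \left(156 + 47524 + 40548\right) + \left(-92 + 144\right) = 88228 + 52 = 88280$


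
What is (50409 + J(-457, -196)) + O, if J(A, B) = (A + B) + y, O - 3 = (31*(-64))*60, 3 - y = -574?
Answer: -68704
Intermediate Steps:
y = 577 (y = 3 - 1*(-574) = 3 + 574 = 577)
O = -119037 (O = 3 + (31*(-64))*60 = 3 - 1984*60 = 3 - 119040 = -119037)
J(A, B) = 577 + A + B (J(A, B) = (A + B) + 577 = 577 + A + B)
(50409 + J(-457, -196)) + O = (50409 + (577 - 457 - 196)) - 119037 = (50409 - 76) - 119037 = 50333 - 119037 = -68704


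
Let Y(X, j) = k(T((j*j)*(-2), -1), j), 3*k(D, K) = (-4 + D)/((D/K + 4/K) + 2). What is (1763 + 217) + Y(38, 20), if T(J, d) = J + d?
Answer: 4512680/2271 ≈ 1987.1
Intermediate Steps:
k(D, K) = (-4 + D)/(3*(2 + 4/K + D/K)) (k(D, K) = ((-4 + D)/((D/K + 4/K) + 2))/3 = ((-4 + D)/((4/K + D/K) + 2))/3 = ((-4 + D)/(2 + 4/K + D/K))/3 = (-4 + D)/(3*(2 + 4/K + D/K)))
Y(X, j) = j*(-5 - 2*j²)/(3*(3 - 2*j² + 2*j)) (Y(X, j) = j*(-4 + ((j*j)*(-2) - 1))/(3*(4 + ((j*j)*(-2) - 1) + 2*j)) = j*(-4 + (j²*(-2) - 1))/(3*(4 + (j²*(-2) - 1) + 2*j)) = j*(-4 + (-2*j² - 1))/(3*(4 + (-2*j² - 1) + 2*j)) = j*(-4 + (-1 - 2*j²))/(3*(4 + (-1 - 2*j²) + 2*j)) = j*(-5 - 2*j²)/(3*(3 - 2*j² + 2*j)))
(1763 + 217) + Y(38, 20) = (1763 + 217) + (⅓)*20*(5 + 2*20²)/(-3 - 2*20 + 2*20²) = 1980 + (⅓)*20*(5 + 2*400)/(-3 - 40 + 2*400) = 1980 + (⅓)*20*(5 + 800)/(-3 - 40 + 800) = 1980 + (⅓)*20*805/757 = 1980 + (⅓)*20*(1/757)*805 = 1980 + 16100/2271 = 4512680/2271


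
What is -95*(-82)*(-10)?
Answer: -77900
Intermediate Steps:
-95*(-82)*(-10) = 7790*(-10) = -77900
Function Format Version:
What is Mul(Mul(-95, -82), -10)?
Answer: -77900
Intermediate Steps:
Mul(Mul(-95, -82), -10) = Mul(7790, -10) = -77900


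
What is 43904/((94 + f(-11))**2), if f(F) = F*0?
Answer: 10976/2209 ≈ 4.9688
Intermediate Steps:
f(F) = 0
43904/((94 + f(-11))**2) = 43904/((94 + 0)**2) = 43904/(94**2) = 43904/8836 = 43904*(1/8836) = 10976/2209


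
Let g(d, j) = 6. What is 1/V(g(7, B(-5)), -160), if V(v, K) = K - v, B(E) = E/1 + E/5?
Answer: -1/166 ≈ -0.0060241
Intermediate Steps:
B(E) = 6*E/5 (B(E) = E*1 + E*(1/5) = E + E/5 = 6*E/5)
1/V(g(7, B(-5)), -160) = 1/(-160 - 1*6) = 1/(-160 - 6) = 1/(-166) = -1/166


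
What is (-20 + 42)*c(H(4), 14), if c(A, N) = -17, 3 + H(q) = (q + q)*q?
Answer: -374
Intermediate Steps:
H(q) = -3 + 2*q**2 (H(q) = -3 + (q + q)*q = -3 + (2*q)*q = -3 + 2*q**2)
(-20 + 42)*c(H(4), 14) = (-20 + 42)*(-17) = 22*(-17) = -374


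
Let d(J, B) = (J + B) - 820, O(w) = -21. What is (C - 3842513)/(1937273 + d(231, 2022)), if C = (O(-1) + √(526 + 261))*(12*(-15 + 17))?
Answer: -3843017/1938706 + 12*√787/969353 ≈ -1.9819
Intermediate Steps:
d(J, B) = -820 + B + J (d(J, B) = (B + J) - 820 = -820 + B + J)
C = -504 + 24*√787 (C = (-21 + √(526 + 261))*(12*(-15 + 17)) = (-21 + √787)*(12*2) = (-21 + √787)*24 = -504 + 24*√787 ≈ 169.28)
(C - 3842513)/(1937273 + d(231, 2022)) = ((-504 + 24*√787) - 3842513)/(1937273 + (-820 + 2022 + 231)) = (-3843017 + 24*√787)/(1937273 + 1433) = (-3843017 + 24*√787)/1938706 = (-3843017 + 24*√787)*(1/1938706) = -3843017/1938706 + 12*√787/969353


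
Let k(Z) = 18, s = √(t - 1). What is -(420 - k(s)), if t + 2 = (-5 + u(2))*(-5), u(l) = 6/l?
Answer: -402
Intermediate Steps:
t = 8 (t = -2 + (-5 + 6/2)*(-5) = -2 + (-5 + 6*(½))*(-5) = -2 + (-5 + 3)*(-5) = -2 - 2*(-5) = -2 + 10 = 8)
s = √7 (s = √(8 - 1) = √7 ≈ 2.6458)
-(420 - k(s)) = -(420 - 1*18) = -(420 - 18) = -1*402 = -402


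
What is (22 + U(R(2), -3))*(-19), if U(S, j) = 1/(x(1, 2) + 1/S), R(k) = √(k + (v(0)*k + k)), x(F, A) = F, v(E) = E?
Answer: -1292/3 ≈ -430.67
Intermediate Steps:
R(k) = √2*√k (R(k) = √(k + (0*k + k)) = √(k + (0 + k)) = √(k + k) = √(2*k) = √2*√k)
U(S, j) = 1/(1 + 1/S)
(22 + U(R(2), -3))*(-19) = (22 + (√2*√2)/(1 + √2*√2))*(-19) = (22 + 2/(1 + 2))*(-19) = (22 + 2/3)*(-19) = (22 + 2*(⅓))*(-19) = (22 + ⅔)*(-19) = (68/3)*(-19) = -1292/3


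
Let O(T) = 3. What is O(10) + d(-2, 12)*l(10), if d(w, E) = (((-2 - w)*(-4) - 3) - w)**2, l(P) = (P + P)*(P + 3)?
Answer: 263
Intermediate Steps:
l(P) = 2*P*(3 + P) (l(P) = (2*P)*(3 + P) = 2*P*(3 + P))
d(w, E) = (5 + 3*w)**2 (d(w, E) = (((8 + 4*w) - 3) - w)**2 = ((5 + 4*w) - w)**2 = (5 + 3*w)**2)
O(10) + d(-2, 12)*l(10) = 3 + (5 + 3*(-2))**2*(2*10*(3 + 10)) = 3 + (5 - 6)**2*(2*10*13) = 3 + (-1)**2*260 = 3 + 1*260 = 3 + 260 = 263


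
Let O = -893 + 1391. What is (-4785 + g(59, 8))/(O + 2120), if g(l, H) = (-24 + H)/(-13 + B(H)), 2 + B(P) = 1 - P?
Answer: -52627/28798 ≈ -1.8275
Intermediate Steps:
B(P) = -1 - P (B(P) = -2 + (1 - P) = -1 - P)
O = 498
g(l, H) = (-24 + H)/(-14 - H) (g(l, H) = (-24 + H)/(-13 + (-1 - H)) = (-24 + H)/(-14 - H))
(-4785 + g(59, 8))/(O + 2120) = (-4785 + (24 - 1*8)/(14 + 8))/(498 + 2120) = (-4785 + (24 - 8)/22)/2618 = (-4785 + (1/22)*16)*(1/2618) = (-4785 + 8/11)*(1/2618) = -52627/11*1/2618 = -52627/28798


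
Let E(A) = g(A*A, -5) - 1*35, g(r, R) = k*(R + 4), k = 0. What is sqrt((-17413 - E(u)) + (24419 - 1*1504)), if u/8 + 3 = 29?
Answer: 7*sqrt(113) ≈ 74.411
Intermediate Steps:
u = 208 (u = -24 + 8*29 = -24 + 232 = 208)
g(r, R) = 0 (g(r, R) = 0*(R + 4) = 0*(4 + R) = 0)
E(A) = -35 (E(A) = 0 - 1*35 = 0 - 35 = -35)
sqrt((-17413 - E(u)) + (24419 - 1*1504)) = sqrt((-17413 - 1*(-35)) + (24419 - 1*1504)) = sqrt((-17413 + 35) + (24419 - 1504)) = sqrt(-17378 + 22915) = sqrt(5537) = 7*sqrt(113)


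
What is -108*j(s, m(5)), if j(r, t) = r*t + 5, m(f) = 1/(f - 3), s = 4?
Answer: -756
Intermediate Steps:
m(f) = 1/(-3 + f)
j(r, t) = 5 + r*t
-108*j(s, m(5)) = -108*(5 + 4/(-3 + 5)) = -108*(5 + 4/2) = -108*(5 + 4*(1/2)) = -108*(5 + 2) = -108*7 = -756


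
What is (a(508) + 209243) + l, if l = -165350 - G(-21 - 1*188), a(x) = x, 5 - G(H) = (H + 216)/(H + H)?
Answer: 18557521/418 ≈ 44396.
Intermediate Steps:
G(H) = 5 - (216 + H)/(2*H) (G(H) = 5 - (H + 216)/(H + H) = 5 - (216 + H)/(2*H))
l = -69118397/418 (l = -165350 - (9/2 - 108/(-21 - 1*188)) = -165350 - (9/2 - 108/(-21 - 188)) = -165350 - (9/2 - 108/(-209)) = -165350 - (9/2 - 108*(-1/209)) = -165350 - (9/2 + 108/209) = -165350 - 1*2097/418 = -165350 - 2097/418 = -69118397/418 ≈ -1.6536e+5)
(a(508) + 209243) + l = (508 + 209243) - 69118397/418 = 209751 - 69118397/418 = 18557521/418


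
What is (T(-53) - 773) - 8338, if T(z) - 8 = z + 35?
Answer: -9121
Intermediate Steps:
T(z) = 43 + z (T(z) = 8 + (z + 35) = 8 + (35 + z) = 43 + z)
(T(-53) - 773) - 8338 = ((43 - 53) - 773) - 8338 = (-10 - 773) - 8338 = -783 - 8338 = -9121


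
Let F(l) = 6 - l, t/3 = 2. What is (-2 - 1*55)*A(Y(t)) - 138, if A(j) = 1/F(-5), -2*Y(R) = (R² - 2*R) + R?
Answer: -1575/11 ≈ -143.18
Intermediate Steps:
t = 6 (t = 3*2 = 6)
Y(R) = R/2 - R²/2 (Y(R) = -((R² - 2*R) + R)/2 = -(R² - R)/2 = R/2 - R²/2)
A(j) = 1/11 (A(j) = 1/(6 - 1*(-5)) = 1/(6 + 5) = 1/11)
(-2 - 1*55)*A(Y(t)) - 138 = (-2 - 1*55)*(1/11) - 138 = (-2 - 55)*(1/11) - 138 = -57*1/11 - 138 = -57/11 - 138 = -1575/11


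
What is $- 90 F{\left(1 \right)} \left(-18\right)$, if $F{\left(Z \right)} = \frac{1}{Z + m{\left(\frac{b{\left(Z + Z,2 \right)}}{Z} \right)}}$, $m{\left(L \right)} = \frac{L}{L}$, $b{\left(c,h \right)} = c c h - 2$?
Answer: $810$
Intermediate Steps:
$b{\left(c,h \right)} = -2 + h c^{2}$ ($b{\left(c,h \right)} = c^{2} h - 2 = h c^{2} - 2 = -2 + h c^{2}$)
$m{\left(L \right)} = 1$
$F{\left(Z \right)} = \frac{1}{1 + Z}$ ($F{\left(Z \right)} = \frac{1}{Z + 1} = \frac{1}{1 + Z}$)
$- 90 F{\left(1 \right)} \left(-18\right) = - \frac{90}{1 + 1} \left(-18\right) = - \frac{90}{2} \left(-18\right) = \left(-90\right) \frac{1}{2} \left(-18\right) = \left(-45\right) \left(-18\right) = 810$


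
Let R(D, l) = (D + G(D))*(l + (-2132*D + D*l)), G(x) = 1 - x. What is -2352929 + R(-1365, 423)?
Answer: -19721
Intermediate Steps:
R(D, l) = l - 2132*D + D*l (R(D, l) = (D + (1 - D))*(l + (-2132*D + D*l)) = 1*(l - 2132*D + D*l) = l - 2132*D + D*l)
-2352929 + R(-1365, 423) = -2352929 + (423 - 2132*(-1365) - 1365*423) = -2352929 + (423 + 2910180 - 577395) = -2352929 + 2333208 = -19721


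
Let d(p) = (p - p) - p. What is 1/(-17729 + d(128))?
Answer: -1/17857 ≈ -5.6000e-5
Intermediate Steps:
d(p) = -p (d(p) = 0 - p = -p)
1/(-17729 + d(128)) = 1/(-17729 - 1*128) = 1/(-17729 - 128) = 1/(-17857) = -1/17857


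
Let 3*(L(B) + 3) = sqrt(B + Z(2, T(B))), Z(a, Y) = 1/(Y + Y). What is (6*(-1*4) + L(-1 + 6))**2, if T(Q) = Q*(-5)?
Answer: (810 - sqrt(498))**2/900 ≈ 689.38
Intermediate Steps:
T(Q) = -5*Q
Z(a, Y) = 1/(2*Y)
L(B) = -3 + sqrt(B - 1/(10*B))/3 (L(B) = -3 + sqrt(B + 1/(2*((-5*B))))/3 = -3 + sqrt(B + (-1/(5*B))/2)/3 = -3 + sqrt(B - 1/(10*B))/3)
(6*(-1*4) + L(-1 + 6))**2 = (6*(-1*4) + (-3 + sqrt(-10/(-1 + 6) + 100*(-1 + 6))/30))**2 = (6*(-4) + (-3 + sqrt(-10/5 + 100*5)/30))**2 = (-24 + (-3 + sqrt(-10*1/5 + 500)/30))**2 = (-24 + (-3 + sqrt(-2 + 500)/30))**2 = (-24 + (-3 + sqrt(498)/30))**2 = (-27 + sqrt(498)/30)**2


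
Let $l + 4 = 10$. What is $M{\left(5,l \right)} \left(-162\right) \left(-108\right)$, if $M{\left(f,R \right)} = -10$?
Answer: $-174960$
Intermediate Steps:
$l = 6$ ($l = -4 + 10 = 6$)
$M{\left(5,l \right)} \left(-162\right) \left(-108\right) = \left(-10\right) \left(-162\right) \left(-108\right) = 1620 \left(-108\right) = -174960$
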